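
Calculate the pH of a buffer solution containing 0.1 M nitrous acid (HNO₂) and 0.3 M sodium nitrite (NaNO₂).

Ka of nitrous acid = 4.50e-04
pH = 3.82

pKa = -log(4.50e-04) = 3.35. pH = pKa + log([A⁻]/[HA]) = 3.35 + log(0.3/0.1)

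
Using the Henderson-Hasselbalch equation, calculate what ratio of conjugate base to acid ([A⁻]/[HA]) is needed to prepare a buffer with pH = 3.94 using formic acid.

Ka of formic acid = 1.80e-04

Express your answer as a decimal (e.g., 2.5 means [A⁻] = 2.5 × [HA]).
[A⁻]/[HA] = 1.568

pKa = −log(1.80e-04) = 3.7447. pH = pKa + log([A⁻]/[HA]). 3.94 = 3.7447 + log(ratio). log(ratio) = 3.94 − 3.7447 = 0.1953. ratio = 10^(0.1953) = 1.568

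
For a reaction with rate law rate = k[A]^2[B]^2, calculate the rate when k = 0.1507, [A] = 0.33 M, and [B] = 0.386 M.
0.002445 M/s

rate = k·[A]^2·[B]^2 = 0.1507·(0.33)^2·(0.386)^2 = 0.1507·0.1089·0.148996 = 0.002445 M/s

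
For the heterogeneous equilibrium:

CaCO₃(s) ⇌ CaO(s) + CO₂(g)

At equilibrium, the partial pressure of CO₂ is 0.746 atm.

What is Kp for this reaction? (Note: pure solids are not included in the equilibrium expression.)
K_p = 0.746

Solids (CaCO₃, CaO) have activity 1 and are excluded.
Kp = P(CO₂) = 0.746.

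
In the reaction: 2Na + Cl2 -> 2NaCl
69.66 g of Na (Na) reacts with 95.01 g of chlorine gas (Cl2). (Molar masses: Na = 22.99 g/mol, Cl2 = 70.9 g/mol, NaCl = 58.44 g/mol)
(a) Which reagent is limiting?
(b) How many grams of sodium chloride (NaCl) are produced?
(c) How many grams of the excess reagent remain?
(a) Cl2, (b) 156.6 g, (c) 8.044 g

Moles of Na = 69.66 g ÷ 22.99 g/mol = 3.03001 mol
Moles of Cl2 = 95.01 g ÷ 70.9 g/mol = 1.34006 mol
Moles ÷ coefficient: Na: 3.03001/2 = 1.515, Cl2: 1.34006/1 = 1.34
(a) Cl2 has the smaller value, so Cl2 is the limiting reagent.
(b) Moles of NaCl = 1.34006 mol Cl2 × (2/1) = 2.68011 mol; mass = 2.68011 mol × 58.44 g/mol = 156.6 g
(c) Na consumed = 1.34006 × (2/1) = 2.68011 mol; remaining = 3.03001 − 2.68011 = 0.3499 mol; mass = 0.3499 mol × 22.99 g/mol = 8.044 g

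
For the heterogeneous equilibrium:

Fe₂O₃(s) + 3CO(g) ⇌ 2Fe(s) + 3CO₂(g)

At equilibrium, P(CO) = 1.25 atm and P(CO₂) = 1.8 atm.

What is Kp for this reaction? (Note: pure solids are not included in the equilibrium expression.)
K_p = 2.986

Solids (Fe₂O₃, Fe) are excluded.
Kp = P(CO₂)³/P(CO)³ = (1.8)³/(1.25)³ = 5.832/1.953 = 2.986.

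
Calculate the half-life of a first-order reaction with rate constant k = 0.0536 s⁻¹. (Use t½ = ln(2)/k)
12.93 s

t½ = ln(2)/k = 0.6931/0.0536 = 12.93 s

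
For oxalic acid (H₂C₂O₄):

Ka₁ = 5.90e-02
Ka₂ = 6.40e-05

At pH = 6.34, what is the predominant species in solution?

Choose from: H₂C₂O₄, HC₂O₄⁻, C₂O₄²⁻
C₂O₄²⁻

pKa1 = 1.23, pKa2 = 4.19. Each pKa is the crossover between adjacent species; pH = 6.34 lies in the region where C₂O₄²⁻ predominates.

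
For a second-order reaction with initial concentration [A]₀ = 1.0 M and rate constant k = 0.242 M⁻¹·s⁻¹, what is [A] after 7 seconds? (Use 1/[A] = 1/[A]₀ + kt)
0.3712 M

1/[A] = 1/[A]₀ + k·t = 1/1.0 + (0.242)·(7) = 1.0000 + 1.6940 = 2.6940
[A] = 1/2.6940 = 0.3712 M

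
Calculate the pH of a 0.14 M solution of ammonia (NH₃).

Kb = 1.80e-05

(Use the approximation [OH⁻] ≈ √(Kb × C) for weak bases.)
pH = 11.20

[OH⁻] = √(Kb × C) = √(1.80e-05 × 0.14) = 1.5875e-03. pOH = 2.80, pH = 14 - pOH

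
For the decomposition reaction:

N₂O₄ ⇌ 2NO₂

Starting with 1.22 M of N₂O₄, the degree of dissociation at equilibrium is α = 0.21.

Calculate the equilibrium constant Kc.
K_c = 0.2724

x = α·[A]₀ = 0.21 × 1.22 = 0.2562 M dissociated.
At eq: [N₂O₄] = 1.22 − 0.2562 = 0.9638 M; [NO₂] = 2x = 0.5124 M.
Kc = [NO₂]²/[N₂O₄] = (0.5124)²/0.9638 = 0.2724.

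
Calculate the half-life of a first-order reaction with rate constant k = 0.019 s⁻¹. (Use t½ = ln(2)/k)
36.48 s

t½ = ln(2)/k = 0.6931/0.019 = 36.48 s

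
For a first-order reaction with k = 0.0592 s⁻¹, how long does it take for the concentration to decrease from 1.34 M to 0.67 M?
11.71 s

From ln[A] = ln[A]₀ - k·t: t = ln([A]₀/[A])/k = ln(1.34/0.67)/0.0592 = ln(2.0000)/0.0592 = 0.6931/0.0592 = 11.71 s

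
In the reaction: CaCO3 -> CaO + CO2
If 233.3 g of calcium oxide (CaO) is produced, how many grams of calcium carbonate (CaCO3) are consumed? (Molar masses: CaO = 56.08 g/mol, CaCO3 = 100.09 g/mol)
Moles of CaO = 233.3 g ÷ 56.08 g/mol = 4.16013 mol
Mole ratio: 1 mol CaCO3 / 1 mol CaO
Moles of CaCO3 = 4.16013 × (1/1) = 4.16013 mol
Mass of CaCO3 = 4.16013 mol × 100.09 g/mol = 416.4 g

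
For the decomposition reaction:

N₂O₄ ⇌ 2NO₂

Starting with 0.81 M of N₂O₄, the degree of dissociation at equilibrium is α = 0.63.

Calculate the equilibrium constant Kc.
K_c = 3.4756

x = α·[A]₀ = 0.63 × 0.81 = 0.5103 M dissociated.
At eq: [N₂O₄] = 0.81 − 0.5103 = 0.2997 M; [NO₂] = 2x = 1.021 M.
Kc = [NO₂]²/[N₂O₄] = (1.021)²/0.2997 = 3.476.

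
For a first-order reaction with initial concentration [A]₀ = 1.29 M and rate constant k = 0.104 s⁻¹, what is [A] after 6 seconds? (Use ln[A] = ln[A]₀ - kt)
0.6912 M

ln[A] = ln[A]₀ - k·t = ln(1.29) - (0.104)·(6) = 0.2546 - 0.6240 = -0.3694
[A] = e^(-0.3694) = 0.6912 M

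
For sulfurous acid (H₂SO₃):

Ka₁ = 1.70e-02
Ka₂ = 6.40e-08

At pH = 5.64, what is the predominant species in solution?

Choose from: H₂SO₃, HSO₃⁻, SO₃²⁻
HSO₃⁻

pKa1 = 1.77, pKa2 = 7.19. Each pKa is the crossover between adjacent species; pH = 5.64 lies in the region where HSO₃⁻ predominates.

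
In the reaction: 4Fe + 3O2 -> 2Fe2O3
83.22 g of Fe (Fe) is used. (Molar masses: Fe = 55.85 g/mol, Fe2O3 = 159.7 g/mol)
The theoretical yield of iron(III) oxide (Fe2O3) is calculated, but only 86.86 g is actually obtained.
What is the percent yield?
Moles of Fe = 83.22 g ÷ 55.85 g/mol = 1.49006 mol
Mole ratio: 2 mol Fe2O3 / 4 mol Fe
Moles of Fe2O3 = 1.49006 × (2/4) = 0.745031 mol
Theoretical yield = 0.745031 mol × 159.7 g/mol = 118.98 g
Actual yield = 86.86 g
Percent yield = (86.86 / 118.98) × 100% = 73.0%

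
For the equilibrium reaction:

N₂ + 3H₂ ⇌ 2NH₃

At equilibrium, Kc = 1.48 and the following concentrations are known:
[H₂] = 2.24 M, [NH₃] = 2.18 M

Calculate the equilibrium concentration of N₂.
[N₂] = 0.2857 M

Kc = ([NH₃]^2) / ([N₂] × [H₂]^3) = 1.48
[N₂]^1 = (product terms)/(Kc · other reactant terms) = 4.7524 / (1.48 · 11.239) = 0.2857
[N₂] = 0.2857 M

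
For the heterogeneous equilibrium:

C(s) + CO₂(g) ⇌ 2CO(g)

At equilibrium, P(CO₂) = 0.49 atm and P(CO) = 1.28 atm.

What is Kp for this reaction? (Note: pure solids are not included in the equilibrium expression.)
K_p = 3.344

Solid C is excluded.
Kp = P(CO)²/P(CO₂) = (1.28)²/0.49 = 1.638/0.49 = 3.344.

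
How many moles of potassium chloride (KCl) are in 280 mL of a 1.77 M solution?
Moles = Molarity × Volume (L)
Moles = 1.77 M × 0.28 L = 0.4956 mol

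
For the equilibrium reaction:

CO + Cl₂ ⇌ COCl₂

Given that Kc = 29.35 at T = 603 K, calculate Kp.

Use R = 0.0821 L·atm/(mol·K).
K_p = 0.5929

Δn = (moles gaseous products) − (moles gaseous reactants) = -1
T = 603 K; RT = 0.0821 × 603 = 49.5063
Kp = Kc·(RT)^Δn = 29.35 × (49.5063)^-1 = 29.35 × 0.0201994 = 0.5929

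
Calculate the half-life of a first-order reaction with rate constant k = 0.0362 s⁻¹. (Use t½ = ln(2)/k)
19.15 s

t½ = ln(2)/k = 0.6931/0.0362 = 19.15 s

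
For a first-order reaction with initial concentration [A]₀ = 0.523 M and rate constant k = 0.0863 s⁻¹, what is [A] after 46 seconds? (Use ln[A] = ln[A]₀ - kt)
0.0099 M

ln[A] = ln[A]₀ - k·t = ln(0.523) - (0.0863)·(46) = -0.6482 - 3.9698 = -4.6180
[A] = e^(-4.6180) = 0.0099 M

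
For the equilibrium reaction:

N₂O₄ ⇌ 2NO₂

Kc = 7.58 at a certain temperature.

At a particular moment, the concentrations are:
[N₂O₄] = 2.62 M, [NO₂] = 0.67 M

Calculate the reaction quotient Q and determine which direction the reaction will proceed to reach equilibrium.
Q = 0.171, Q < K, reaction proceeds forward (toward products)

Q = ([NO₂]^2) / ([N₂O₄])
  = ((0.67)^2) / ((2.62)) = 0.4489/2.62 = 0.1713
Since Q = 0.1713 < Kc = 7.58, the reaction proceeds forward (toward products) to reach equilibrium.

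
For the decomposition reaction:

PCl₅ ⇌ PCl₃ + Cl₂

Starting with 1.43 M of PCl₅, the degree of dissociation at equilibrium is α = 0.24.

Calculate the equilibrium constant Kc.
K_c = 0.1084

x = α·[A]₀ = 0.24 × 1.43 = 0.3432 M dissociated.
At eq: [PCl₅] = 1.43 − 0.3432 = 1.087 M; [PCl₃] = [Cl₂] = x = 0.3432 M.
Kc = [PCl₃][Cl₂]/[PCl₅] = (0.3432)²/1.087 = 0.1084.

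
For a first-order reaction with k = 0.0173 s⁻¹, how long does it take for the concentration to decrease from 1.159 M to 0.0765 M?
157.11 s

From ln[A] = ln[A]₀ - k·t: t = ln([A]₀/[A])/k = ln(1.159/0.0765)/0.0173 = ln(15.1503)/0.0173 = 2.7180/0.0173 = 157.11 s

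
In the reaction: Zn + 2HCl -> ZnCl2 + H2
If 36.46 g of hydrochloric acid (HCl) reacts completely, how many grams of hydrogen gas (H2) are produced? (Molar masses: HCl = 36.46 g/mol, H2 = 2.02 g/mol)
Moles of HCl = 36.46 g ÷ 36.46 g/mol = 1 mol
Mole ratio: 1 mol H2 / 2 mol HCl
Moles of H2 = 1 × (1/2) = 0.5 mol
Mass of H2 = 0.5 mol × 2.02 g/mol = 1.01 g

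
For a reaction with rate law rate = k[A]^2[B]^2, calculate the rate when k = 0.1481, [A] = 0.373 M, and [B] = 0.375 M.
0.002898 M/s

rate = k·[A]^2·[B]^2 = 0.1481·(0.373)^2·(0.375)^2 = 0.1481·0.139129·0.140625 = 0.002898 M/s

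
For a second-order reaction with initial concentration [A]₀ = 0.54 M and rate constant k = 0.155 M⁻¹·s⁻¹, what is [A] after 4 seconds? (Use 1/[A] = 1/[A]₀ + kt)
0.4046 M

1/[A] = 1/[A]₀ + k·t = 1/0.54 + (0.155)·(4) = 1.8519 + 0.6200 = 2.4719
[A] = 1/2.4719 = 0.4046 M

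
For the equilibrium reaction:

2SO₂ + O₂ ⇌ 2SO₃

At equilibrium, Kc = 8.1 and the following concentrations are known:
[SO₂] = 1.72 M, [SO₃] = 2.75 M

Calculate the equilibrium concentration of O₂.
[O₂] = 0.3156 M

Kc = ([SO₃]^2) / ([SO₂]^2 × [O₂]) = 8.1
[O₂]^1 = (product terms)/(Kc · other reactant terms) = 7.5625 / (8.1 · 2.9584) = 0.31559
[O₂] = 0.3156 M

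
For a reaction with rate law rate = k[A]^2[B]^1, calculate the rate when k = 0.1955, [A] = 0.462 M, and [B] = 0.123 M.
0.005133 M/s

rate = k·[A]^2·[B]^1 = 0.1955·(0.462)^2·(0.123)^1 = 0.1955·0.213444·0.123 = 0.005133 M/s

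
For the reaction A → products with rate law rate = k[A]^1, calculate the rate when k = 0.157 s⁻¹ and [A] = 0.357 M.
0.05605 M/s

rate = k·[A]^1 = 0.157·(0.357)^1 = 0.157·0.357 = 0.05605 M/s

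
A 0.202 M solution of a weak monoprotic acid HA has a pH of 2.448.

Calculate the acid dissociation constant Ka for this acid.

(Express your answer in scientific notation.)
K_a = 6.40e-05

[H⁺] = 10^(−pH) = 10^(−2.448) = 3.565e-03 M. For HA ⇌ H⁺ + A⁻, Ka = x²/(C − x) = (3.565e-03)²/(0.202 − 3.565e-03) = 6.40e-05.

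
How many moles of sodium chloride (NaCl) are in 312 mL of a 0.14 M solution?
Moles = Molarity × Volume (L)
Moles = 0.14 M × 0.312 L = 0.04368 mol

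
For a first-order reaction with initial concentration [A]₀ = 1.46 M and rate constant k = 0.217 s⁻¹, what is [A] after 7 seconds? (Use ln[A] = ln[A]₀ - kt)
0.3196 M

ln[A] = ln[A]₀ - k·t = ln(1.46) - (0.217)·(7) = 0.3784 - 1.5190 = -1.1406
[A] = e^(-1.1406) = 0.3196 M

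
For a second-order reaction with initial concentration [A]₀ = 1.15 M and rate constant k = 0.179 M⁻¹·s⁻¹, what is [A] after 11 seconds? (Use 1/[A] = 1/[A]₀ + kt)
0.3523 M

1/[A] = 1/[A]₀ + k·t = 1/1.15 + (0.179)·(11) = 0.8696 + 1.9690 = 2.8386
[A] = 1/2.8386 = 0.3523 M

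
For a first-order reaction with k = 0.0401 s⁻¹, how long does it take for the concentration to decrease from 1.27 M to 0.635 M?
17.29 s

From ln[A] = ln[A]₀ - k·t: t = ln([A]₀/[A])/k = ln(1.27/0.635)/0.0401 = ln(2.0000)/0.0401 = 0.6931/0.0401 = 17.29 s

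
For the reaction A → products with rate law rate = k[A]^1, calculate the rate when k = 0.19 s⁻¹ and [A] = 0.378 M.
0.07182 M/s

rate = k·[A]^1 = 0.19·(0.378)^1 = 0.19·0.378 = 0.07182 M/s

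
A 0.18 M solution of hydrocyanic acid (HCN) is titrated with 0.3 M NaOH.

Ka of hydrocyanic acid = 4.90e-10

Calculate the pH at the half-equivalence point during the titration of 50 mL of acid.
pH = pKa = 9.31

At the half-equivalence point, [HA] = [A⁻], so by Henderson–Hasselbalch pH = pKa + log(1) = pKa.
pKa = −log(4.90e-10) = 9.31.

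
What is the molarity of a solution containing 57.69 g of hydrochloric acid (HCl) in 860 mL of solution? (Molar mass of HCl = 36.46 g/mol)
Moles of HCl = 57.69 g ÷ 36.46 g/mol = 1.58228 mol
Volume = 860 mL = 0.86 L
Molarity = 1.58228 mol ÷ 0.86 L = 1.84 M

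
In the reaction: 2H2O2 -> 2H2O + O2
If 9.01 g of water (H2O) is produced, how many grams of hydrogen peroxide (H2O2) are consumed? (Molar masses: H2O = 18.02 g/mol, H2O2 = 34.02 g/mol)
Moles of H2O = 9.01 g ÷ 18.02 g/mol = 0.5 mol
Mole ratio: 2 mol H2O2 / 2 mol H2O
Moles of H2O2 = 0.5 × (2/2) = 0.5 mol
Mass of H2O2 = 0.5 mol × 34.02 g/mol = 17.01 g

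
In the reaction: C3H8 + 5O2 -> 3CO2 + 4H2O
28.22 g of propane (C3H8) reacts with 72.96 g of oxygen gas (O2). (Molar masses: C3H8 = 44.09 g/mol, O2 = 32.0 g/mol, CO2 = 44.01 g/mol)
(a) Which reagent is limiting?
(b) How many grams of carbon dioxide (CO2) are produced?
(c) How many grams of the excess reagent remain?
(a) O2, (b) 60.21 g, (c) 8.115 g

Moles of C3H8 = 28.22 g ÷ 44.09 g/mol = 0.640054 mol
Moles of O2 = 72.96 g ÷ 32.0 g/mol = 2.28 mol
Moles ÷ coefficient: C3H8: 0.640054/1 = 0.6401, O2: 2.28/5 = 0.456
(a) O2 has the smaller value, so O2 is the limiting reagent.
(b) Moles of CO2 = 2.28 mol O2 × (3/5) = 1.368 mol; mass = 1.368 mol × 44.01 g/mol = 60.21 g
(c) C3H8 consumed = 2.28 × (1/5) = 0.456 mol; remaining = 0.640054 − 0.456 = 0.184054 mol; mass = 0.184054 mol × 44.09 g/mol = 8.115 g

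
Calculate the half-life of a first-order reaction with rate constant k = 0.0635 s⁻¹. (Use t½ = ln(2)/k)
10.92 s

t½ = ln(2)/k = 0.6931/0.0635 = 10.92 s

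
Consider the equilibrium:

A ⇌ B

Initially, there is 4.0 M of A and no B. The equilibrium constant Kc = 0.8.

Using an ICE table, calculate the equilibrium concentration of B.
[B] = 1.778 M

ICE: [A] = 4.0 − x, [B] = x.
Kc = x/(4.0 − x) = 0.8 ⇒ x = 0.8·4.0/(1 + 0.8) = 3.2/1.8 = 1.778.
[B] = x = 1.778 M.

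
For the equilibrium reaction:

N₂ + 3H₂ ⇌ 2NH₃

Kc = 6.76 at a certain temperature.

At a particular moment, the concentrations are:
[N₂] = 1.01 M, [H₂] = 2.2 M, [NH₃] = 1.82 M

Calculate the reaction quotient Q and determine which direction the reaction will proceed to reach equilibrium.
Q = 0.308, Q < K, reaction proceeds forward (toward products)

Q = ([NH₃]^2) / ([N₂] × [H₂]^3)
  = ((1.82)^2) / ((1.01)·(2.2)^3) = 3.3124/10.754 = 0.308
Since Q = 0.308 < Kc = 6.76, the reaction proceeds forward (toward products) to reach equilibrium.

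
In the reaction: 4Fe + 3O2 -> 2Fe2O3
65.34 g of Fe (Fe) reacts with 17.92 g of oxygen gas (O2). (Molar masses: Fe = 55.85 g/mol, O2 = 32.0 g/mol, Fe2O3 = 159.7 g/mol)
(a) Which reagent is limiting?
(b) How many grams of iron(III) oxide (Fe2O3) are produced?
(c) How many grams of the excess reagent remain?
(a) O2, (b) 59.62 g, (c) 23.64 g

Moles of Fe = 65.34 g ÷ 55.85 g/mol = 1.16992 mol
Moles of O2 = 17.92 g ÷ 32.0 g/mol = 0.56 mol
Moles ÷ coefficient: Fe: 1.16992/4 = 0.2925, O2: 0.56/3 = 0.1867
(a) O2 has the smaller value, so O2 is the limiting reagent.
(b) Moles of Fe2O3 = 0.56 mol O2 × (2/3) = 0.373333 mol; mass = 0.373333 mol × 159.7 g/mol = 59.62 g
(c) Fe consumed = 0.56 × (4/3) = 0.746667 mol; remaining = 1.16992 − 0.746667 = 0.423253 mol; mass = 0.423253 mol × 55.85 g/mol = 23.64 g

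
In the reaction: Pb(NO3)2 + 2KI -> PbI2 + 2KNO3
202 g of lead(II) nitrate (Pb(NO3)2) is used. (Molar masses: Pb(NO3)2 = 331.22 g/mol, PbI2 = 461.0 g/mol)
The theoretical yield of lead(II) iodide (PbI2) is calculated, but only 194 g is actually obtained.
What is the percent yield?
Moles of Pb(NO3)2 = 202 g ÷ 331.22 g/mol = 0.609867 mol
Mole ratio: 1 mol PbI2 / 1 mol Pb(NO3)2
Moles of PbI2 = 0.609867 × (1/1) = 0.609867 mol
Theoretical yield = 0.609867 mol × 461.0 g/mol = 281.15 g
Actual yield = 194 g
Percent yield = (194 / 281.15) × 100% = 69.0%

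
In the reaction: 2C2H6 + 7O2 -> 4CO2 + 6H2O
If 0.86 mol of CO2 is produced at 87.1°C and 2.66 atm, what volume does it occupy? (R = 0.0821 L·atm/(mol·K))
T = 87.1°C + 273.15 = 360.25 K
V = nRT/P = (0.86 × 0.0821 × 360.25) / 2.66
V = 9.56 L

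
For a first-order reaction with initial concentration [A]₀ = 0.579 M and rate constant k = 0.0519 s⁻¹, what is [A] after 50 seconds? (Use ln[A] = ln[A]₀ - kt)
0.0432 M

ln[A] = ln[A]₀ - k·t = ln(0.579) - (0.0519)·(50) = -0.5465 - 2.5950 = -3.1415
[A] = e^(-3.1415) = 0.0432 M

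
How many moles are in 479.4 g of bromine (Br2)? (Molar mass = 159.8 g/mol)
Moles = 479.4 g ÷ 159.8 g/mol = 3 mol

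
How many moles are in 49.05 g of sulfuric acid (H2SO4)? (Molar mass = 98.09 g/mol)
Moles = 49.05 g ÷ 98.09 g/mol = 0.5001 mol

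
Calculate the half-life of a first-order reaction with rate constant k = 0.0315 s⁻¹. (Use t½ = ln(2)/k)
22.00 s

t½ = ln(2)/k = 0.6931/0.0315 = 22.00 s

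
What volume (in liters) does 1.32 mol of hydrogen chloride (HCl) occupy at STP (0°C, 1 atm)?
At STP, 1 mol of gas occupies 22.4 L
Volume = 1.32 mol × 22.4 L/mol = 29.57 L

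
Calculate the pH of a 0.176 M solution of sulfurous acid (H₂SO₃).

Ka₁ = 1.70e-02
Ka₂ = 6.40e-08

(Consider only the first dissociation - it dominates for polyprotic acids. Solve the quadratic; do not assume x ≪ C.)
pH = 1.33

x² + Ka₁·x − Ka₁·C = 0 with Ka₁ = 1.70e-02, C = 0.176.
x = (−Ka₁ + √(Ka₁² + 4·Ka₁·C))/2 = 4.6856e-02 M, so pH = 1.33.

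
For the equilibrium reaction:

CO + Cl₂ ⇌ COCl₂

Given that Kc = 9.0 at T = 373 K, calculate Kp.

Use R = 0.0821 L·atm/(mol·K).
K_p = 0.2939

Δn = (moles gaseous products) − (moles gaseous reactants) = -1
T = 373 K; RT = 0.0821 × 373 = 30.6233
Kp = Kc·(RT)^Δn = 9.0 × (30.6233)^-1 = 9.0 × 0.0326549 = 0.2939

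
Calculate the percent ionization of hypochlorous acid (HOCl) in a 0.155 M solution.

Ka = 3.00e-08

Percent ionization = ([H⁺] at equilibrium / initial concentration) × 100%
Percent ionization = 0.044%

Let x = [H⁺]. Ka = x²/(C - x) ⇒ x² + (3.00e-08)x - (3.00e-08)(0.155) = 0. x = 6.8176e-05. Percent = (6.8176e-05/0.155) × 100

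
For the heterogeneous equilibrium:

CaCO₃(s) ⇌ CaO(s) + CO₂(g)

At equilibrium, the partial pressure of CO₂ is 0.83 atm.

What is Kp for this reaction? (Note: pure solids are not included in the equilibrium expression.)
K_p = 0.83

Solids (CaCO₃, CaO) have activity 1 and are excluded.
Kp = P(CO₂) = 0.83.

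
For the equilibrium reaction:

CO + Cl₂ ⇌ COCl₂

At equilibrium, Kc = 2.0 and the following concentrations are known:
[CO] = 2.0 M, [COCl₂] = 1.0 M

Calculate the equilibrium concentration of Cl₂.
[Cl₂] = 0.2500 M

Kc = ([COCl₂]) / ([CO] × [Cl₂]) = 2.0
[Cl₂]^1 = (product terms)/(Kc · other reactant terms) = 1 / (2.0 · 2) = 0.25
[Cl₂] = 0.2500 M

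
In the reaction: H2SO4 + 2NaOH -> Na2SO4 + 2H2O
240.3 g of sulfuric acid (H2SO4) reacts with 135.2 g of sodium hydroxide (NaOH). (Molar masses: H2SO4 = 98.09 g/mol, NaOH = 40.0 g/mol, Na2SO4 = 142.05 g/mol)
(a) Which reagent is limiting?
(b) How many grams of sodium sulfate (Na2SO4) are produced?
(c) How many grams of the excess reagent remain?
(a) NaOH, (b) 240.1 g, (c) 74.53 g

Moles of H2SO4 = 240.3 g ÷ 98.09 g/mol = 2.44979 mol
Moles of NaOH = 135.2 g ÷ 40.0 g/mol = 3.38 mol
Moles ÷ coefficient: H2SO4: 2.44979/1 = 2.45, NaOH: 3.38/2 = 1.69
(a) NaOH has the smaller value, so NaOH is the limiting reagent.
(b) Moles of Na2SO4 = 3.38 mol NaOH × (1/2) = 1.69 mol; mass = 1.69 mol × 142.05 g/mol = 240.1 g
(c) H2SO4 consumed = 3.38 × (1/2) = 1.69 mol; remaining = 2.44979 − 1.69 = 0.759791 mol; mass = 0.759791 mol × 98.09 g/mol = 74.53 g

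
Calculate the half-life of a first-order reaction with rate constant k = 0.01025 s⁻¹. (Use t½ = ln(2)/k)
67.62 s

t½ = ln(2)/k = 0.6931/0.01025 = 67.62 s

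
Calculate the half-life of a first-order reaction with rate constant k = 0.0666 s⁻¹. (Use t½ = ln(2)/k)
10.41 s

t½ = ln(2)/k = 0.6931/0.0666 = 10.41 s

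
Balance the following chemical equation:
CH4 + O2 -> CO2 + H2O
Balanced equation:
CH4 + 2O2 -> CO2 + 2H2O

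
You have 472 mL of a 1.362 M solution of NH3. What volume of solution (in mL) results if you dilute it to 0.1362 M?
Using M₁V₁ = M₂V₂:
1.362 × 472 = 0.1362 × V₂
V₂ = (1.362 × 472) / 0.1362 = 4720 mL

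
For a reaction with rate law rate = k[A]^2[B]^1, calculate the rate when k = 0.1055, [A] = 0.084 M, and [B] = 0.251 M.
0.0001868 M/s

rate = k·[A]^2·[B]^1 = 0.1055·(0.084)^2·(0.251)^1 = 0.1055·0.007056·0.251 = 0.0001868 M/s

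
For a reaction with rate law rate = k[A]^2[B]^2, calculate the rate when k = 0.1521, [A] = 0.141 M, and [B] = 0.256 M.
0.0001982 M/s

rate = k·[A]^2·[B]^2 = 0.1521·(0.141)^2·(0.256)^2 = 0.1521·0.019881·0.065536 = 0.0001982 M/s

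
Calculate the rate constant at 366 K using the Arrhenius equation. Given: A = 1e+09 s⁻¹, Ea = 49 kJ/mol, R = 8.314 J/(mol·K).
1.02e+02 s⁻¹

k = A·exp(-Ea/(R·T)) = 1e+09·exp(-49000/(8.314·366)) = 1e+09·exp(-16.1029) = 1e+09·1.0153e-07 = 1.02e+02 s⁻¹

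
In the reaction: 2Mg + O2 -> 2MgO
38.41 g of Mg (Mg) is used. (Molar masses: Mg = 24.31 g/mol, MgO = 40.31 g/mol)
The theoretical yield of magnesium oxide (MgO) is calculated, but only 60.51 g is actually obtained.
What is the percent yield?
Moles of Mg = 38.41 g ÷ 24.31 g/mol = 1.58001 mol
Mole ratio: 2 mol MgO / 2 mol Mg
Moles of MgO = 1.58001 × (2/2) = 1.58001 mol
Theoretical yield = 1.58001 mol × 40.31 g/mol = 63.69 g
Actual yield = 60.51 g
Percent yield = (60.51 / 63.69) × 100% = 95.0%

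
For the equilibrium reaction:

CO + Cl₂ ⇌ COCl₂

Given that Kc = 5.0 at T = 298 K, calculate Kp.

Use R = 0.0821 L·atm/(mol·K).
K_p = 0.2044

Δn = (moles gaseous products) − (moles gaseous reactants) = -1
T = 298 K; RT = 0.0821 × 298 = 24.4658
Kp = Kc·(RT)^Δn = 5.0 × (24.4658)^-1 = 5.0 × 0.0408734 = 0.2044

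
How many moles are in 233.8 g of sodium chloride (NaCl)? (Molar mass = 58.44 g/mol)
Moles = 233.8 g ÷ 58.44 g/mol = 4.001 mol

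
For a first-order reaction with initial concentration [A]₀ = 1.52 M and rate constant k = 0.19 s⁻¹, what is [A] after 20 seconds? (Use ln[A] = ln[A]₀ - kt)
0.0340 M

ln[A] = ln[A]₀ - k·t = ln(1.52) - (0.19)·(20) = 0.4187 - 3.8000 = -3.3813
[A] = e^(-3.3813) = 0.0340 M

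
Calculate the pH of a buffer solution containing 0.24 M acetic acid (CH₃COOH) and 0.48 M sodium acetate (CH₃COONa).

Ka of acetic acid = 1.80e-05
pH = 5.05

pKa = -log(1.80e-05) = 4.74. pH = pKa + log([A⁻]/[HA]) = 4.74 + log(0.48/0.24)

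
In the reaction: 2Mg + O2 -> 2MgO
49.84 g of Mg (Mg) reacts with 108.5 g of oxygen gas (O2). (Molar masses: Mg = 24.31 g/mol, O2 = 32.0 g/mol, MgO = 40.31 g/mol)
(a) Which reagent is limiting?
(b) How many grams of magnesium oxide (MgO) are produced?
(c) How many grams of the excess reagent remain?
(a) Mg, (b) 82.64 g, (c) 75.7 g

Moles of Mg = 49.84 g ÷ 24.31 g/mol = 2.05019 mol
Moles of O2 = 108.5 g ÷ 32.0 g/mol = 3.39062 mol
Moles ÷ coefficient: Mg: 2.05019/2 = 1.025, O2: 3.39062/1 = 3.391
(a) Mg has the smaller value, so Mg is the limiting reagent.
(b) Moles of MgO = 2.05019 mol Mg × (2/2) = 2.05019 mol; mass = 2.05019 mol × 40.31 g/mol = 82.64 g
(c) O2 consumed = 2.05019 × (1/2) = 1.02509 mol; remaining = 3.39062 − 1.02509 = 2.36553 mol; mass = 2.36553 mol × 32.0 g/mol = 75.7 g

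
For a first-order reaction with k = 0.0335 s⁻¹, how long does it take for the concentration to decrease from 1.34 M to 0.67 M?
20.69 s

From ln[A] = ln[A]₀ - k·t: t = ln([A]₀/[A])/k = ln(1.34/0.67)/0.0335 = ln(2.0000)/0.0335 = 0.6931/0.0335 = 20.69 s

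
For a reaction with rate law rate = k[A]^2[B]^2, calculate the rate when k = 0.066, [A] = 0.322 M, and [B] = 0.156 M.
0.0001665 M/s

rate = k·[A]^2·[B]^2 = 0.066·(0.322)^2·(0.156)^2 = 0.066·0.103684·0.024336 = 0.0001665 M/s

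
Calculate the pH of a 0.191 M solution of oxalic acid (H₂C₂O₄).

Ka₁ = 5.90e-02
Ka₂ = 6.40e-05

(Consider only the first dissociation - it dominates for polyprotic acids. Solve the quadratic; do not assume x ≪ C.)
pH = 1.09

x² + Ka₁·x − Ka₁·C = 0 with Ka₁ = 5.90e-02, C = 0.191.
x = (−Ka₁ + √(Ka₁² + 4·Ka₁·C))/2 = 8.0678e-02 M, so pH = 1.09.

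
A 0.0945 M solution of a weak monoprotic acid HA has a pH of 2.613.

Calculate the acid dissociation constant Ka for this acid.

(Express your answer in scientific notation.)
K_a = 6.46e-05

[H⁺] = 10^(−pH) = 10^(−2.613) = 2.438e-03 M. For HA ⇌ H⁺ + A⁻, Ka = x²/(C − x) = (2.438e-03)²/(0.0945 − 2.438e-03) = 6.46e-05.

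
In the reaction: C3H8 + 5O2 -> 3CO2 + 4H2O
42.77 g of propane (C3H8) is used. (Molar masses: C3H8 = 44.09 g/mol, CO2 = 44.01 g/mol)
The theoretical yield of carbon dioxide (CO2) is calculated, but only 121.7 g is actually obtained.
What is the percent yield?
Moles of C3H8 = 42.77 g ÷ 44.09 g/mol = 0.970061 mol
Mole ratio: 3 mol CO2 / 1 mol C3H8
Moles of CO2 = 0.970061 × (3/1) = 2.91018 mol
Theoretical yield = 2.91018 mol × 44.01 g/mol = 128.08 g
Actual yield = 121.7 g
Percent yield = (121.7 / 128.08) × 100% = 95.0%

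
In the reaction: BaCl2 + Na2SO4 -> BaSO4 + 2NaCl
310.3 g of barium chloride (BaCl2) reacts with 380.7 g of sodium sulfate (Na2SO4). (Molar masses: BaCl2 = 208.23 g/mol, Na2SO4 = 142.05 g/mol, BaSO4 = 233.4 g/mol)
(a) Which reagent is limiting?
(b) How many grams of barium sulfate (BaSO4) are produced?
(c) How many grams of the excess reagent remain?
(a) BaCl2, (b) 347.8 g, (c) 169 g

Moles of BaCl2 = 310.3 g ÷ 208.23 g/mol = 1.49018 mol
Moles of Na2SO4 = 380.7 g ÷ 142.05 g/mol = 2.68004 mol
Moles ÷ coefficient: BaCl2: 1.49018/1 = 1.49, Na2SO4: 2.68004/1 = 2.68
(a) BaCl2 has the smaller value, so BaCl2 is the limiting reagent.
(b) Moles of BaSO4 = 1.49018 mol BaCl2 × (1/1) = 1.49018 mol; mass = 1.49018 mol × 233.4 g/mol = 347.8 g
(c) Na2SO4 consumed = 1.49018 × (1/1) = 1.49018 mol; remaining = 2.68004 − 1.49018 = 1.18986 mol; mass = 1.18986 mol × 142.05 g/mol = 169 g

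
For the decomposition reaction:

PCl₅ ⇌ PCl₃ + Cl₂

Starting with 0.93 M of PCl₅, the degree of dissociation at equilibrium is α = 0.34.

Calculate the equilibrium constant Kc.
K_c = 0.1629

x = α·[A]₀ = 0.34 × 0.93 = 0.3162 M dissociated.
At eq: [PCl₅] = 0.93 − 0.3162 = 0.6138 M; [PCl₃] = [Cl₂] = x = 0.3162 M.
Kc = [PCl₃][Cl₂]/[PCl₅] = (0.3162)²/0.6138 = 0.1629.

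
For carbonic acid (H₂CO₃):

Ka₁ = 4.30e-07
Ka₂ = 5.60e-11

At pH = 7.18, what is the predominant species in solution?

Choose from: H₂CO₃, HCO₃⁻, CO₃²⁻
HCO₃⁻

pKa1 = 6.37, pKa2 = 10.25. Each pKa is the crossover between adjacent species; pH = 7.18 lies in the region where HCO₃⁻ predominates.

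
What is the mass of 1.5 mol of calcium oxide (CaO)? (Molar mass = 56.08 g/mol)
Mass = 1.5 mol × 56.08 g/mol = 84.12 g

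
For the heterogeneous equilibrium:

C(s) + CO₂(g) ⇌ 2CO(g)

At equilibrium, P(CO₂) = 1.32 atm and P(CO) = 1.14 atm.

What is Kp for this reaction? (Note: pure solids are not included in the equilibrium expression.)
K_p = 0.985

Solid C is excluded.
Kp = P(CO)²/P(CO₂) = (1.14)²/1.32 = 1.3/1.32 = 0.985.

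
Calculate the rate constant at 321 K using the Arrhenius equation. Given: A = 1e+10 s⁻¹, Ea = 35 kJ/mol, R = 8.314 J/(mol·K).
2.02e+04 s⁻¹

k = A·exp(-Ea/(R·T)) = 1e+10·exp(-35000/(8.314·321)) = 1e+10·exp(-13.1145) = 1e+10·2.0157e-06 = 2.02e+04 s⁻¹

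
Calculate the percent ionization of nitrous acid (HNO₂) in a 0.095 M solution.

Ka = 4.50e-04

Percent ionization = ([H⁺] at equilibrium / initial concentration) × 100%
Percent ionization = 6.65%

Let x = [H⁺]. Ka = x²/(C - x) ⇒ x² + (4.50e-04)x - (4.50e-04)(0.095) = 0. x = 6.3172e-03. Percent = (6.3172e-03/0.095) × 100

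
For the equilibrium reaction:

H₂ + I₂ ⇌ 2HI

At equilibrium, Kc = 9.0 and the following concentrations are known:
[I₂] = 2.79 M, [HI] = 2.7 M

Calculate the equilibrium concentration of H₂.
[H₂] = 0.2903 M

Kc = ([HI]^2) / ([H₂] × [I₂]) = 9.0
[H₂]^1 = (product terms)/(Kc · other reactant terms) = 7.29 / (9.0 · 2.79) = 0.29032
[H₂] = 0.2903 M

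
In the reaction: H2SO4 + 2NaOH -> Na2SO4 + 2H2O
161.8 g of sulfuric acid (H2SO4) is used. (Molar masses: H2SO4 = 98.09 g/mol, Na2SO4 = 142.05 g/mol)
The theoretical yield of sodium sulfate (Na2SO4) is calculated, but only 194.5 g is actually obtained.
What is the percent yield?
Moles of H2SO4 = 161.8 g ÷ 98.09 g/mol = 1.64951 mol
Mole ratio: 1 mol Na2SO4 / 1 mol H2SO4
Moles of Na2SO4 = 1.64951 × (1/1) = 1.64951 mol
Theoretical yield = 1.64951 mol × 142.05 g/mol = 234.31 g
Actual yield = 194.5 g
Percent yield = (194.5 / 234.31) × 100% = 83.0%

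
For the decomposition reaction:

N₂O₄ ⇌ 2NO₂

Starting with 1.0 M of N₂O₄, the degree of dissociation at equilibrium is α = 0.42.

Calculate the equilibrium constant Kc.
K_c = 1.2166

x = α·[A]₀ = 0.42 × 1.0 = 0.42 M dissociated.
At eq: [N₂O₄] = 1.0 − 0.42 = 0.58 M; [NO₂] = 2x = 0.84 M.
Kc = [NO₂]²/[N₂O₄] = (0.84)²/0.58 = 1.217.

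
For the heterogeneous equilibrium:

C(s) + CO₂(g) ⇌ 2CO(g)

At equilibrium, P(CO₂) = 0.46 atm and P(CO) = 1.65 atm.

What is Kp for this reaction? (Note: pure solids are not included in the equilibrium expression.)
K_p = 5.918

Solid C is excluded.
Kp = P(CO)²/P(CO₂) = (1.65)²/0.46 = 2.722/0.46 = 5.918.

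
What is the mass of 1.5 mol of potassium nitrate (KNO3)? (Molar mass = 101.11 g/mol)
Mass = 1.5 mol × 101.11 g/mol = 151.7 g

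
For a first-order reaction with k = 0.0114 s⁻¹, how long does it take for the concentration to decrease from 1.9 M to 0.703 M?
87.22 s

From ln[A] = ln[A]₀ - k·t: t = ln([A]₀/[A])/k = ln(1.9/0.703)/0.0114 = ln(2.7027)/0.0114 = 0.9943/0.0114 = 87.22 s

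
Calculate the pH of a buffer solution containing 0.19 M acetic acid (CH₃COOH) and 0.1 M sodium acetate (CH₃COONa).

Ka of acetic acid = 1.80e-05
pH = 4.47

pKa = -log(1.80e-05) = 4.74. pH = pKa + log([A⁻]/[HA]) = 4.74 + log(0.1/0.19)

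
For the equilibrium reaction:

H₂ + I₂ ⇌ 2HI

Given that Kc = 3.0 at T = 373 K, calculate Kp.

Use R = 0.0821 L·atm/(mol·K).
K_p = 3.0000

Δn = (moles gaseous products) − (moles gaseous reactants) = 0
T = 373 K; RT = 0.0821 × 373 = 30.6233
Kp = Kc·(RT)^Δn = 3.0 × (30.6233)^0 = 3.0 × 1 = 3.0000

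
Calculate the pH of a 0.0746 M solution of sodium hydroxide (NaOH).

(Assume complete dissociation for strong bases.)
pH = 12.87

[OH⁻] = 0.0746 M for strong base. pOH = -log[OH⁻] = 1.13, pH = 14 - pOH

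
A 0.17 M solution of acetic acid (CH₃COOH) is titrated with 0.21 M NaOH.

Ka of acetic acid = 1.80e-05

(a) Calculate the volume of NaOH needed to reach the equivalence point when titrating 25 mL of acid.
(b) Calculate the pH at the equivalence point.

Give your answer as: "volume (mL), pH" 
V = 20.2 mL, pH = 8.86

(a) At equivalence: moles acid = moles base.
moles acid = 0.17 × 0.025 = 0.00425 mol; V_NaOH = 0.00425/0.21 = 0.02024 L = 20.2 mL.
(b) At equivalence, all acid → conjugate base A⁻ at [A⁻] = 0.00425/0.04524 = 0.09395 M.
Kb = Kw/Ka = 1.0e-14/1.80e-05 = 5.556e-10; [OH⁻] = √(Kb·[A⁻]) = 7.224e-06; pOH = 5.14; pH = 14 − pOH = 8.86.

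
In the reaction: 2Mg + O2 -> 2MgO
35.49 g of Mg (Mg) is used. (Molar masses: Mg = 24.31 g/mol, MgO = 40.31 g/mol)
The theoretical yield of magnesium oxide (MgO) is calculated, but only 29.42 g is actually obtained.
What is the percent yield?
Moles of Mg = 35.49 g ÷ 24.31 g/mol = 1.45989 mol
Mole ratio: 2 mol MgO / 2 mol Mg
Moles of MgO = 1.45989 × (2/2) = 1.45989 mol
Theoretical yield = 1.45989 mol × 40.31 g/mol = 58.848 g
Actual yield = 29.42 g
Percent yield = (29.42 / 58.848) × 100% = 50.0%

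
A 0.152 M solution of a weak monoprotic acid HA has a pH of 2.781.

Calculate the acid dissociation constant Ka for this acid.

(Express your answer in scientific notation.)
K_a = 1.82e-05

[H⁺] = 10^(−pH) = 10^(−2.781) = 1.656e-03 M. For HA ⇌ H⁺ + A⁻, Ka = x²/(C − x) = (1.656e-03)²/(0.152 − 1.656e-03) = 1.82e-05.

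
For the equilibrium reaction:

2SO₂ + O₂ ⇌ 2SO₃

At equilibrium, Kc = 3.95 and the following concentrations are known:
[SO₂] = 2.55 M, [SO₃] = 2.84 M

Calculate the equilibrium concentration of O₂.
[O₂] = 0.3140 M

Kc = ([SO₃]^2) / ([SO₂]^2 × [O₂]) = 3.95
[O₂]^1 = (product terms)/(Kc · other reactant terms) = 8.0656 / (3.95 · 6.5025) = 0.31402
[O₂] = 0.3140 M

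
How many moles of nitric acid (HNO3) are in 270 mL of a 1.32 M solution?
Moles = Molarity × Volume (L)
Moles = 1.32 M × 0.27 L = 0.3564 mol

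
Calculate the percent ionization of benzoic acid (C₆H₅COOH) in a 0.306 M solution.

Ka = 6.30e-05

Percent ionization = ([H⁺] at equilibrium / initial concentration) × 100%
Percent ionization = 1.42%

Let x = [H⁺]. Ka = x²/(C - x) ⇒ x² + (6.30e-05)x - (6.30e-05)(0.306) = 0. x = 4.3593e-03. Percent = (4.3593e-03/0.306) × 100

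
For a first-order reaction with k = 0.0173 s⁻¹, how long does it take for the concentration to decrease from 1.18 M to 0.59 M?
40.07 s

From ln[A] = ln[A]₀ - k·t: t = ln([A]₀/[A])/k = ln(1.18/0.59)/0.0173 = ln(2.0000)/0.0173 = 0.6931/0.0173 = 40.07 s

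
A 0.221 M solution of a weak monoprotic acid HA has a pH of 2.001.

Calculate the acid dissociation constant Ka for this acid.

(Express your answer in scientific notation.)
K_a = 4.72e-04

[H⁺] = 10^(−pH) = 10^(−2.001) = 9.977e-03 M. For HA ⇌ H⁺ + A⁻, Ka = x²/(C − x) = (9.977e-03)²/(0.221 − 9.977e-03) = 4.72e-04.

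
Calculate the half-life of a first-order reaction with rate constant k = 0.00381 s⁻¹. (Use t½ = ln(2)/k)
181.93 s

t½ = ln(2)/k = 0.6931/0.00381 = 181.93 s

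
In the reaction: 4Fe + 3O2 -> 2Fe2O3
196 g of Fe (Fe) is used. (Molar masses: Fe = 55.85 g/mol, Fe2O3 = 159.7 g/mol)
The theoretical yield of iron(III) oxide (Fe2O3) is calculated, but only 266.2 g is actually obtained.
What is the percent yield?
Moles of Fe = 196 g ÷ 55.85 g/mol = 3.5094 mol
Mole ratio: 2 mol Fe2O3 / 4 mol Fe
Moles of Fe2O3 = 3.5094 × (2/4) = 1.7547 mol
Theoretical yield = 1.7547 mol × 159.7 g/mol = 280.23 g
Actual yield = 266.2 g
Percent yield = (266.2 / 280.23) × 100% = 95.0%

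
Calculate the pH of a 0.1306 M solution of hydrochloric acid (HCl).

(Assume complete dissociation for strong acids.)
pH = 0.88

[H⁺] = 0.1306 M for strong acid. pH = -log[H⁺] = -log(0.1306)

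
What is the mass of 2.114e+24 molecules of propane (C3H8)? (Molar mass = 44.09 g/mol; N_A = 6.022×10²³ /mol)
Moles = 2.114e+24 ÷ 6.022×10²³ = 3.51046 mol
Mass = 3.51046 mol × 44.09 g/mol = 154.8 g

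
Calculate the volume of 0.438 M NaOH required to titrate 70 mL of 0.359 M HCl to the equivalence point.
V_{base} = 57.4 mL

At equivalence: moles acid = moles base.
moles HCl = 0.359 M × 0.07 L = 0.02513 mol
V_NaOH = 0.02513 mol ÷ 0.438 M = 0.05737 L = 57.4 mL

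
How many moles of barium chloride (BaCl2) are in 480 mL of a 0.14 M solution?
Moles = Molarity × Volume (L)
Moles = 0.14 M × 0.48 L = 0.0672 mol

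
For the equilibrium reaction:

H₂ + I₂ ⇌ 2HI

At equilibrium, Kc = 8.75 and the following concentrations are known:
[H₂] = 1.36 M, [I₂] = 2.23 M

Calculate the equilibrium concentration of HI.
[HI] = 5.1514 M

Kc = ([HI]^2) / ([H₂] × [I₂]) = 8.75
[HI]^2 = Kc · (reactant terms)/(other product terms) = 8.75 · 3.0328 / 1 = 26.537
[HI] = (26.537)^(1/2) = 5.1514 M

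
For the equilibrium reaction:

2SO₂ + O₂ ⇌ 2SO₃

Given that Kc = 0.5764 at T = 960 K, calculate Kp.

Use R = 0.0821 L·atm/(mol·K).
K_p = 0.0073

Δn = (moles gaseous products) − (moles gaseous reactants) = -1
T = 960 K; RT = 0.0821 × 960 = 78.816
Kp = Kc·(RT)^Δn = 0.5764 × (78.816)^-1 = 0.5764 × 0.0126878 = 0.0073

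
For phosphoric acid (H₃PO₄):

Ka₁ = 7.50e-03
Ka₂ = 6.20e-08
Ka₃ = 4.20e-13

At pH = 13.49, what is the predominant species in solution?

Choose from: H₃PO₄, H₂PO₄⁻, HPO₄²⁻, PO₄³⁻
PO₄³⁻

pKa1 = 2.12, pKa2 = 7.21, pKa3 = 12.38. Each pKa is the crossover between adjacent species; pH = 13.49 lies in the region where PO₄³⁻ predominates.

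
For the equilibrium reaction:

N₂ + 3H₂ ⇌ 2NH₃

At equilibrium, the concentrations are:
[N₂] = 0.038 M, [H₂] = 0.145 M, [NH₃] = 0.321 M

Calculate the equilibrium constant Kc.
K_c = 8.89e+02

Kc = ([NH₃]^2) / ([N₂] × [H₂]^3)
   = ((0.321)^2) / ((0.038)·(0.145)^3)
   = 0.10304 / 0.00011585 = 8.89e+02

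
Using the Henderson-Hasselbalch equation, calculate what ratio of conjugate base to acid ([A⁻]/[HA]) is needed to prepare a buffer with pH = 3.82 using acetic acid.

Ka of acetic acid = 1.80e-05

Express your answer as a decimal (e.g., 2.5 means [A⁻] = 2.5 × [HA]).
[A⁻]/[HA] = 0.119

pKa = −log(1.80e-05) = 4.7447. pH = pKa + log([A⁻]/[HA]). 3.82 = 4.7447 + log(ratio). log(ratio) = 3.82 − 4.7447 = -0.9247. ratio = 10^(-0.9247) = 0.119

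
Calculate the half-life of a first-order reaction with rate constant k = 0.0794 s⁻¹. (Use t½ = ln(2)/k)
8.73 s

t½ = ln(2)/k = 0.6931/0.0794 = 8.73 s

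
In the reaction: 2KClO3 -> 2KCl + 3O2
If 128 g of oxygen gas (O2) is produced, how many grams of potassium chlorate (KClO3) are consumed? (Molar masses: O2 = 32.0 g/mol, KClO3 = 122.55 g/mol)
Moles of O2 = 128 g ÷ 32.0 g/mol = 4 mol
Mole ratio: 2 mol KClO3 / 3 mol O2
Moles of KClO3 = 4 × (2/3) = 2.66667 mol
Mass of KClO3 = 2.66667 mol × 122.55 g/mol = 326.8 g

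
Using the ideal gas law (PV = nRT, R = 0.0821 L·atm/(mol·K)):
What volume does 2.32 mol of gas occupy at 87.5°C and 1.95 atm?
T = 87.5°C + 273.15 = 360.65 K
V = nRT/P = (2.32 × 0.0821 × 360.65) / 1.95
V = 35.23 L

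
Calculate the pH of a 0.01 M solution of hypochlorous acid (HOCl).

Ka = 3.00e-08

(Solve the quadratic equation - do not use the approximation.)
pH = 4.76

x² + Ka×x - Ka×C = 0. Using quadratic formula: [H⁺] = 1.7306e-05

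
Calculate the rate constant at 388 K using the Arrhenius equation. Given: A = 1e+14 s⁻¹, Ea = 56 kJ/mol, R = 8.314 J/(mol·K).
2.89e+06 s⁻¹

k = A·exp(-Ea/(R·T)) = 1e+14·exp(-56000/(8.314·388)) = 1e+14·exp(-17.3599) = 1e+14·2.8887e-08 = 2.89e+06 s⁻¹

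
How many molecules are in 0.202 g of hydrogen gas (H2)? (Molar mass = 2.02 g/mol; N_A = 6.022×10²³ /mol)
Moles = 0.202 g ÷ 2.02 g/mol = 0.1 mol
Molecules = 0.1 mol × 6.022×10²³ /mol = 6.022e+22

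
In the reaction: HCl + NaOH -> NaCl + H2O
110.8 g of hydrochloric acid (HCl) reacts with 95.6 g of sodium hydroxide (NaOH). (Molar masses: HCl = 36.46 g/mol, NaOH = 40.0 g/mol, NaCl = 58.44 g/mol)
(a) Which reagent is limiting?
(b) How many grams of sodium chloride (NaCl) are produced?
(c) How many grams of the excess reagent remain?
(a) NaOH, (b) 139.7 g, (c) 23.66 g

Moles of HCl = 110.8 g ÷ 36.46 g/mol = 3.03895 mol
Moles of NaOH = 95.6 g ÷ 40.0 g/mol = 2.39 mol
Moles ÷ coefficient: HCl: 3.03895/1 = 3.039, NaOH: 2.39/1 = 2.39
(a) NaOH has the smaller value, so NaOH is the limiting reagent.
(b) Moles of NaCl = 2.39 mol NaOH × (1/1) = 2.39 mol; mass = 2.39 mol × 58.44 g/mol = 139.7 g
(c) HCl consumed = 2.39 × (1/1) = 2.39 mol; remaining = 3.03895 − 2.39 = 0.648947 mol; mass = 0.648947 mol × 36.46 g/mol = 23.66 g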